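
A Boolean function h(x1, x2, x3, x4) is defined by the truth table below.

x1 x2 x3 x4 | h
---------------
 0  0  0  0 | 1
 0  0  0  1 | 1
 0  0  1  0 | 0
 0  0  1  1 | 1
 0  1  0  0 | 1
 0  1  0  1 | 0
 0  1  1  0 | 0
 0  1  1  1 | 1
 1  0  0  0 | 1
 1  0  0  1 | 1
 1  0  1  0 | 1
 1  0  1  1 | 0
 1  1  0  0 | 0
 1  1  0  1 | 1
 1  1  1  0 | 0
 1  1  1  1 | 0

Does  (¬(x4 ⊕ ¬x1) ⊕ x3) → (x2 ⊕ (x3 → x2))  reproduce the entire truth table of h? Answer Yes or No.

Evaluate (¬(x4 ⊕ ¬x1) ⊕ x3) → (x2 ⊕ (x3 → x2)) on each row and compare to h:
  x1=0, x2=0, x3=0, x4=0: formula gives 1, h = 1 ✓
  x1=0, x2=0, x3=0, x4=1: formula gives 1, h = 1 ✓
  x1=0, x2=0, x3=1, x4=0: formula gives 0, h = 0 ✓
  x1=0, x2=0, x3=1, x4=1: formula gives 1, h = 1 ✓
  …
  x1=1, x2=1, x3=1, x4=0: formula gives 1, but h = 0 ✗
A single disagreement suffices: at (1,1,1,0) they differ, so the formula does not compute h.

No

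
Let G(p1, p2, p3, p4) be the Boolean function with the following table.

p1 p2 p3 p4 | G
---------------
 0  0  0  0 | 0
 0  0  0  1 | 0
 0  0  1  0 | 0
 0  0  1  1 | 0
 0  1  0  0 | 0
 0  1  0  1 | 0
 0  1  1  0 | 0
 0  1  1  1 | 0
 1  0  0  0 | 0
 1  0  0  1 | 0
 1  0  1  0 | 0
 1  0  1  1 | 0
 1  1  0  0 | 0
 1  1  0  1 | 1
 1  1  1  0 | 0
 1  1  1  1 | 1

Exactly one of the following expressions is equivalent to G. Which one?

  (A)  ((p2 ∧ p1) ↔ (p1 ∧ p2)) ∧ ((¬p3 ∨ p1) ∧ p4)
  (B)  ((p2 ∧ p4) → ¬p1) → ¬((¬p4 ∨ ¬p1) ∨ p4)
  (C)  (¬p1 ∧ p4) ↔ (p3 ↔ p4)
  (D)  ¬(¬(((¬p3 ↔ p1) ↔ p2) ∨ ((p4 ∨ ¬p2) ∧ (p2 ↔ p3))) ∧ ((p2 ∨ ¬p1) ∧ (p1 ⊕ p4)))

B

(A) fails at (0,0,0,1): the formula yields 1, G is 0.
(C) fails at (0,0,1,0): the formula yields 1, G is 0.
(D) fails at (0,0,0,0): the formula yields 1, G is 0.
Only (B) survives; checking it on all 16 rows confirms it matches G.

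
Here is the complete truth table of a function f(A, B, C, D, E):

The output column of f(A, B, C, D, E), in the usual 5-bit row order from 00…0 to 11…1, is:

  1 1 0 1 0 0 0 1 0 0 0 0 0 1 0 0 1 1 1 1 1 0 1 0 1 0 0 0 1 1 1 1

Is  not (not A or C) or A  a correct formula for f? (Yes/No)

Test each input against both f and the formula:
  A=0, B=0, C=0, D=0, E=0: formula gives 0, but f = 1 ✗
Row (0,0,0,0,0) is a counterexample, so the formula is not equivalent to f.

No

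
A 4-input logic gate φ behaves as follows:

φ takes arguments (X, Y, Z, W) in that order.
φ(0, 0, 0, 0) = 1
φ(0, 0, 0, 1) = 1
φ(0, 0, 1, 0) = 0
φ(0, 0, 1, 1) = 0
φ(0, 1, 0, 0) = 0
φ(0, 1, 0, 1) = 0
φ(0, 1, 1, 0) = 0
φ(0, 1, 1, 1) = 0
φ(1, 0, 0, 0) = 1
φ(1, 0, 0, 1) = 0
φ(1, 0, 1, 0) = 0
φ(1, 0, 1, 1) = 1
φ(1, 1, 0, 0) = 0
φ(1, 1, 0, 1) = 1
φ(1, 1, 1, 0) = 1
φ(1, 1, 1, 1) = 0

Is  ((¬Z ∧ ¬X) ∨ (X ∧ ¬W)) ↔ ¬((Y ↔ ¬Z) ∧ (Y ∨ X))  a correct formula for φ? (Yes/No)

Yes

Test each input against both φ and the formula:
  X=0, Y=0, Z=0, W=0: formula gives 1, φ = 1 ✓
  X=0, Y=0, Z=0, W=1: formula gives 1, φ = 1 ✓
  X=0, Y=0, Z=1, W=0: formula gives 0, φ = 0 ✓
  X=0, Y=0, Z=1, W=1: formula gives 0, φ = 0 ✓
  …and likewise for the remaining 12 rows.
All 16 rows match — the expression computes φ exactly.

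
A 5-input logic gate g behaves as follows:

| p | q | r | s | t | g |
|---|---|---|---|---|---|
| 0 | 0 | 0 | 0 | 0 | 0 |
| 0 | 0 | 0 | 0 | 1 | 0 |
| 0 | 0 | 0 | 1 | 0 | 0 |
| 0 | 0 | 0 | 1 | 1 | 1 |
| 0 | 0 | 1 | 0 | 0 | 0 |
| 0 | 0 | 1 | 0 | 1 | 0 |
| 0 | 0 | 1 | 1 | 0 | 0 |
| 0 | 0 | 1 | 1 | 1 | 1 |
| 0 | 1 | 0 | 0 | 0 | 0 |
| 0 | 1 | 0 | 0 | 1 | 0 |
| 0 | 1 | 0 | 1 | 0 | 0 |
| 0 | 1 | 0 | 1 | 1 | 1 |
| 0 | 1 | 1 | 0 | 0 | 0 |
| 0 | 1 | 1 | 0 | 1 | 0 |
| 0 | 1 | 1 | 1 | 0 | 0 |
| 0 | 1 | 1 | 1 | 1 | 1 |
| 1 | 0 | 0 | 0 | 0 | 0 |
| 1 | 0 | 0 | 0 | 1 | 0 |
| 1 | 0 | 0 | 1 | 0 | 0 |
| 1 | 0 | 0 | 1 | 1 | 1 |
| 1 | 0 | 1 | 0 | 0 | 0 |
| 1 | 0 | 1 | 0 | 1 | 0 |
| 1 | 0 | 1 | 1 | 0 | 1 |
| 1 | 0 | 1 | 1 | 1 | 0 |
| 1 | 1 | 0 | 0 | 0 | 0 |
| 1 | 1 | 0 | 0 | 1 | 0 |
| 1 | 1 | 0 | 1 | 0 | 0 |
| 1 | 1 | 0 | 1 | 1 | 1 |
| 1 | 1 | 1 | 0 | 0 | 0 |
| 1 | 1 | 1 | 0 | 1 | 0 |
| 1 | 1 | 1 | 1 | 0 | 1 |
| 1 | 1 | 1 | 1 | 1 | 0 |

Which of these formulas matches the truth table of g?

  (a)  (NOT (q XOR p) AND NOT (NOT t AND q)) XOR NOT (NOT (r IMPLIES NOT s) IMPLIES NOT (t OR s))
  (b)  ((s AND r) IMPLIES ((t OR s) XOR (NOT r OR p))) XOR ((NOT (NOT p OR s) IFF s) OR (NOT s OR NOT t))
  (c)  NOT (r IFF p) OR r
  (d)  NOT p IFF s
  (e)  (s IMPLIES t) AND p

b

(a): at (0,0,0,0,0) it gives 1, but g = 0 — eliminated.
(c): at (0,0,0,1,1) it gives 0, but g = 1 — eliminated.
(d): at (0,0,0,1,0) it gives 1, but g = 0 — eliminated.
(e): at (0,0,0,1,1) it gives 0, but g = 1 — eliminated.
That leaves (b). Evaluating it on every row reproduces the table of g exactly.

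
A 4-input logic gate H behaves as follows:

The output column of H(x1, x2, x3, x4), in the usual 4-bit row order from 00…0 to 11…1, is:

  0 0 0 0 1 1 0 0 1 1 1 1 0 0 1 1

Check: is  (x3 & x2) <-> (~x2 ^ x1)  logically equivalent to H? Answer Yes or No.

Test each input against both H and the formula:
  x1=0, x2=0, x3=0, x4=0: formula gives 0, H = 0 ✓
  x1=0, x2=0, x3=0, x4=1: formula gives 0, H = 0 ✓
  x1=0, x2=0, x3=1, x4=0: formula gives 0, H = 0 ✓
  x1=0, x2=0, x3=1, x4=1: formula gives 0, H = 0 ✓
  … (the remaining 12 rows also agree.)
All 16 rows match — the expression computes H exactly.

Yes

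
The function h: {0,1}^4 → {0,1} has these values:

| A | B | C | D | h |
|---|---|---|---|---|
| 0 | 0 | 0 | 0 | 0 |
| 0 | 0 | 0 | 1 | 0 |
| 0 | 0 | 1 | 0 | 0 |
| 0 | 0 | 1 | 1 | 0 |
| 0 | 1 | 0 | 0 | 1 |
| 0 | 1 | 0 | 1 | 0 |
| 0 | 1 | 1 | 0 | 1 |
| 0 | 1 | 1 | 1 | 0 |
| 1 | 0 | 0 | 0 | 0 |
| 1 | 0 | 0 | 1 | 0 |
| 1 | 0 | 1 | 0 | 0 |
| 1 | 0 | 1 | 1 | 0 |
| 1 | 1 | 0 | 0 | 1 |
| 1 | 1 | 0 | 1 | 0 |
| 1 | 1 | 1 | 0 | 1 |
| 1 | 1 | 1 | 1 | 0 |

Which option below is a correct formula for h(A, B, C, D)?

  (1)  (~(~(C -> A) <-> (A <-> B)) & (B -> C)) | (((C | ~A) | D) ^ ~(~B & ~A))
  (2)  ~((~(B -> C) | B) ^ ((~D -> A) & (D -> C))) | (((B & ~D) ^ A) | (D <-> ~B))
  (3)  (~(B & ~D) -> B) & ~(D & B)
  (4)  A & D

(1) fails at (0,0,0,0): the formula yields 1, h is 0.
(2) fails at (0,0,0,0): the formula yields 1, h is 0.
(4) fails at (0,1,0,0): the formula yields 0, h is 1.
(3) is the remaining candidate, and it agrees with h on all 16 inputs.

3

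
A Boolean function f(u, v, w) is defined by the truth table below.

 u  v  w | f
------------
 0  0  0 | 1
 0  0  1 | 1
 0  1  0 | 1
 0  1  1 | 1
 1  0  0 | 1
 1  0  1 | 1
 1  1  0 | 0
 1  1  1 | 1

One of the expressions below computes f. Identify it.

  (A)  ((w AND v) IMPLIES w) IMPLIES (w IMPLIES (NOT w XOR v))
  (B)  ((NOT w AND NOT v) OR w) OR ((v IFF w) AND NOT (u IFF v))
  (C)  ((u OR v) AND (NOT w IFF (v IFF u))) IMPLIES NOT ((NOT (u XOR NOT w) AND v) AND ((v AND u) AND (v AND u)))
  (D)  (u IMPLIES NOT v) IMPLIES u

C

(A) fails at (0,0,1): the formula yields 0, f is 1.
(B) fails at (0,1,0): the formula yields 0, f is 1.
(D) fails at (0,0,0): the formula yields 0, f is 1.
Only (C) survives; checking it on all 8 rows confirms it matches f.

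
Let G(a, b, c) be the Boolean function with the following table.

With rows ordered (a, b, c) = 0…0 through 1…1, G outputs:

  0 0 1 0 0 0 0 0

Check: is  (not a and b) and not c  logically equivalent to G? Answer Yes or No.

Check the formula against G row by row:
  a=0, b=0, c=0: formula gives 0, G = 0 ✓
  a=0, b=0, c=1: formula gives 0, G = 0 ✓
  a=0, b=1, c=0: formula gives 1, G = 1 ✓
  a=0, b=1, c=1: formula gives 0, G = 0 ✓
  a=1, b=0, c=0: formula gives 0, G = 0 ✓
  …and likewise for the remaining 3 rows.
No disagreement on any input; they are logically equivalent.

Yes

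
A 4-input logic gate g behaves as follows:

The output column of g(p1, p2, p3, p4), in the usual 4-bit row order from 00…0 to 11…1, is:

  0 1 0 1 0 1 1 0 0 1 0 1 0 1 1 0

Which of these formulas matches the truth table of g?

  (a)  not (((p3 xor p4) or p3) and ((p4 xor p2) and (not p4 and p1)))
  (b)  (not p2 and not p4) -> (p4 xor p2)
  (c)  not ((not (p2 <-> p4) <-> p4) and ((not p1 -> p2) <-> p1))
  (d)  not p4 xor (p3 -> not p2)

d

(a) disagrees with g on (0,0,0,0) (formula → 1, table → 0); rule it out.
(b) disagrees with g on (0,1,0,0) (formula → 1, table → 0); rule it out.
(c) disagrees with g on (0,0,0,1) (formula → 0, table → 1); rule it out.
Only (d) survives; checking it on all 16 rows confirms it matches g.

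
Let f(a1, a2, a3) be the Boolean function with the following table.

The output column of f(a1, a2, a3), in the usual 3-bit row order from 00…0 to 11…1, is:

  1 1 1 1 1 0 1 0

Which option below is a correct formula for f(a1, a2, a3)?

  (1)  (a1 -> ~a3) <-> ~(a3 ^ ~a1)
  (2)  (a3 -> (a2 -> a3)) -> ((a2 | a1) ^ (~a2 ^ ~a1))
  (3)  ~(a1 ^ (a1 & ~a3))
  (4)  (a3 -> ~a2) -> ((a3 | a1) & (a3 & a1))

3

(1): at (0,0,0) it gives 0, but f = 1 — eliminated.
(2): at (0,0,0) it gives 0, but f = 1 — eliminated.
(4): at (0,0,0) it gives 0, but f = 1 — eliminated.
Only (3) survives; checking it on all 8 rows confirms it matches f.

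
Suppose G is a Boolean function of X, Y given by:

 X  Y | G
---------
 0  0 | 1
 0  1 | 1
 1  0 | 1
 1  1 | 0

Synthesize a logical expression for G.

The output is 0 only when every input is 1 — NAND of all inputs.

G(X, Y) = ~(X & Y)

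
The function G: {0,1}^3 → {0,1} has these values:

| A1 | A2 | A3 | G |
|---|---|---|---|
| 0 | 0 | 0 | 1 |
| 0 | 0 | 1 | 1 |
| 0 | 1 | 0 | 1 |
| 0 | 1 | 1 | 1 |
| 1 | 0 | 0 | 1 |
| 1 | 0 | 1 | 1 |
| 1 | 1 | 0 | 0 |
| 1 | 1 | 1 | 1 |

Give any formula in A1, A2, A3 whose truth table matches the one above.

G(A1, A2, A3) = NOT ((A1 AND A2) AND NOT A3)

G is 0 on exactly one input, (1,1,0), whose minterm is A1·A2·¬A3. So G is the negation of that single conjunction.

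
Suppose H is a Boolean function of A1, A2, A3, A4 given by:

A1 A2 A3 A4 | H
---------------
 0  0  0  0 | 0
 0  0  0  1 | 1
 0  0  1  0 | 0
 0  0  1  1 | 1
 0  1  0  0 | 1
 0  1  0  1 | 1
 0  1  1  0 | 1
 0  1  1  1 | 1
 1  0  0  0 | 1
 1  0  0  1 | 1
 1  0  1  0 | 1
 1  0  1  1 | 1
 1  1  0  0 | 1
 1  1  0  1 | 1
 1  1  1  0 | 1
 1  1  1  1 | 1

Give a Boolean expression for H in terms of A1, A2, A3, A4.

There are just 2 zero rows: (0,0,0,0), (0,0,1,0). Their minterms are ¬A1·¬A2·¬A3·¬A4, ¬A1·¬A2·A3·¬A4; the OR of those covers precisely the 0-outputs, and negating it yields H.

H(A1, A2, A3, A4) = ((((A1' · A2') · A3') · A4') + (((A1' · A2') · A3) · A4'))'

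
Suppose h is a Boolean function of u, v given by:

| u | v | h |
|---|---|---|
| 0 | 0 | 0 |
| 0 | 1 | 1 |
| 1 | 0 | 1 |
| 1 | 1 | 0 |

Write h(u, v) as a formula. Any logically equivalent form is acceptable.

h(u, v) = u ^ v

The output is 1 exactly when an odd number of inputs are 1 — the 2-way XOR (parity).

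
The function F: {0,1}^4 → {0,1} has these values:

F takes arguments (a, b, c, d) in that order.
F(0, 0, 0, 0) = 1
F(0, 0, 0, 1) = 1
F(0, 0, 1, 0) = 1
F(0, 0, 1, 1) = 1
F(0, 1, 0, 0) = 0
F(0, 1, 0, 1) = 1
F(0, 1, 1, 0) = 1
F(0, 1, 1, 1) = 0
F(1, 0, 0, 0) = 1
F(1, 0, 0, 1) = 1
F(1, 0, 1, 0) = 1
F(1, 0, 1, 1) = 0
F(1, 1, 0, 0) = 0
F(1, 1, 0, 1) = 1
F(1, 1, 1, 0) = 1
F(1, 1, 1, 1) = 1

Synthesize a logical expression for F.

The 0-rows are (0,1,0,0), (0,1,1,1), (1,0,1,1), (1,1,0,0). Take each as a conjunction (¬a·b·¬c·¬d, ¬a·b·c·d, a·¬b·c·d, a·b·¬c·¬d), form their disjunction, and complement — that gives a formula that is 1 everywhere F is.

F(a, b, c, d) = ¬((((((¬a ∧ b) ∧ ¬c) ∧ ¬d) ∨ (((¬a ∧ b) ∧ c) ∧ d)) ∨ (((a ∧ ¬b) ∧ c) ∧ d)) ∨ (((a ∧ b) ∧ ¬c) ∧ ¬d))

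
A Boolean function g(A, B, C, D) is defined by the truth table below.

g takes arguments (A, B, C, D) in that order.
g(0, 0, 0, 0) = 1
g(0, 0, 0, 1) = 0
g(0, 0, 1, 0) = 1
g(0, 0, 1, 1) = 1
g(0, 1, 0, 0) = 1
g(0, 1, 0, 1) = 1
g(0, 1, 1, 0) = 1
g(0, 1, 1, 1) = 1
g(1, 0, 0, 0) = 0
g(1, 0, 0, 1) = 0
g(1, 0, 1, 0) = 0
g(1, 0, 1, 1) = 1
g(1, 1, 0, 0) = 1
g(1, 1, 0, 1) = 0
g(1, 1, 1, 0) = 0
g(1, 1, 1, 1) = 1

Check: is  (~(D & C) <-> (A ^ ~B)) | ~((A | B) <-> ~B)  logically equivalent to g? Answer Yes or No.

No

Check the formula against g row by row:
  A=0, B=0, C=0, D=0: formula gives 1, g = 1 ✓
  A=0, B=0, C=0, D=1: formula gives 1, but g = 0 ✗
Row (0,0,0,1) is a counterexample, so the formula is not equivalent to g.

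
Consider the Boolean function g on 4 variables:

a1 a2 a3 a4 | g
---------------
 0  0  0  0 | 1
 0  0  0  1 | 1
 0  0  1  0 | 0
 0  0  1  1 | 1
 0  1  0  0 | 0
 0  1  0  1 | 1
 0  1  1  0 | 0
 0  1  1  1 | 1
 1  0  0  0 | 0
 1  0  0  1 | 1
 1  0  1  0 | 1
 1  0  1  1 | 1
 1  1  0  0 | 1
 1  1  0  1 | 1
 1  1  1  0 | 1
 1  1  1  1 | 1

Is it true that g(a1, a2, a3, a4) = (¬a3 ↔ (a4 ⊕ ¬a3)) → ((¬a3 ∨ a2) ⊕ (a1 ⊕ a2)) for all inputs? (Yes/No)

Test each input against both g and the formula:
  a1=0, a2=0, a3=0, a4=0: formula gives 1, g = 1 ✓
  a1=0, a2=0, a3=0, a4=1: formula gives 1, g = 1 ✓
  a1=0, a2=0, a3=1, a4=0: formula gives 0, g = 0 ✓
  a1=0, a2=0, a3=1, a4=1: formula gives 1, g = 1 ✓
  …and likewise for the remaining 12 rows.
All 16 rows match — the expression computes g exactly.

Yes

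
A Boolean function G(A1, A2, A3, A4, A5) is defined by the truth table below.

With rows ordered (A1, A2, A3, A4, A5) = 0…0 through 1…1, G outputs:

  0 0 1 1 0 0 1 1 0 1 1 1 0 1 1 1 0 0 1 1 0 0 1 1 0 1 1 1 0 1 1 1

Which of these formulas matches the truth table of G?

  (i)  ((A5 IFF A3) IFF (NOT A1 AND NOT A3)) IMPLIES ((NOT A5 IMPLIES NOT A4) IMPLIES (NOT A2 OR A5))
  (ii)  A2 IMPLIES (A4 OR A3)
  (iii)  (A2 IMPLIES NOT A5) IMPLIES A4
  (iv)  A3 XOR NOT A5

iii

(i) disagrees with G on (0,0,0,0,0) (formula → 1, table → 0); rule it out.
(ii) disagrees with G on (0,0,0,0,0) (formula → 1, table → 0); rule it out.
(iv) disagrees with G on (0,0,0,0,0) (formula → 1, table → 0); rule it out.
Only (iii) survives; checking it on all 32 rows confirms it matches G.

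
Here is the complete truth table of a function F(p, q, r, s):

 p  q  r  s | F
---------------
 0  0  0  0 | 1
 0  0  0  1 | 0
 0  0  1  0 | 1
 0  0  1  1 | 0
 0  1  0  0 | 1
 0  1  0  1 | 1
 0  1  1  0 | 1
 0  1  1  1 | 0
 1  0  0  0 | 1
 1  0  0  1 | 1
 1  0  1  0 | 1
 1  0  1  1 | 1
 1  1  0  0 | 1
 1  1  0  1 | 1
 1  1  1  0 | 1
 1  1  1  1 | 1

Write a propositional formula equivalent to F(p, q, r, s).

The 0-rows are (0,0,0,1), (0,0,1,1), (0,1,1,1). Take each as a conjunction (¬p·¬q·¬r·s, ¬p·¬q·r·s, ¬p·q·r·s), form their disjunction, and complement — that gives a formula that is 1 everywhere F is.

F(p, q, r, s) = ~(((((~p & ~q) & ~r) & s) | (((~p & ~q) & r) & s)) | (((~p & q) & r) & s))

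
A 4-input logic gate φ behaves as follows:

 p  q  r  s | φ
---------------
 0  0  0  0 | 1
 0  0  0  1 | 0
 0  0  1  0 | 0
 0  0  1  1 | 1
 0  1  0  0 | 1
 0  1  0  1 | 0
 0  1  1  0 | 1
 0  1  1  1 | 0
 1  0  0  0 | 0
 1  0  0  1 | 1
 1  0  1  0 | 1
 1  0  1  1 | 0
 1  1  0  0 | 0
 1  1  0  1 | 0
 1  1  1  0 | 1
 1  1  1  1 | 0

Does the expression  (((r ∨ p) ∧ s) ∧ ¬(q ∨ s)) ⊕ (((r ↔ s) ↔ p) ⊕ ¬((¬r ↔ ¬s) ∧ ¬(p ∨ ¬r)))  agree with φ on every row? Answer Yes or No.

Test each input against both φ and the formula:
  p=0, q=0, r=0, s=0: formula gives 1, φ = 1 ✓
  p=0, q=0, r=0, s=1: formula gives 0, φ = 0 ✓
  p=0, q=0, r=1, s=0: formula gives 0, φ = 0 ✓
  p=0, q=0, r=1, s=1: formula gives 0, but φ = 1 ✗
Row (0,0,1,1) is a counterexample, so the formula is not equivalent to φ.

No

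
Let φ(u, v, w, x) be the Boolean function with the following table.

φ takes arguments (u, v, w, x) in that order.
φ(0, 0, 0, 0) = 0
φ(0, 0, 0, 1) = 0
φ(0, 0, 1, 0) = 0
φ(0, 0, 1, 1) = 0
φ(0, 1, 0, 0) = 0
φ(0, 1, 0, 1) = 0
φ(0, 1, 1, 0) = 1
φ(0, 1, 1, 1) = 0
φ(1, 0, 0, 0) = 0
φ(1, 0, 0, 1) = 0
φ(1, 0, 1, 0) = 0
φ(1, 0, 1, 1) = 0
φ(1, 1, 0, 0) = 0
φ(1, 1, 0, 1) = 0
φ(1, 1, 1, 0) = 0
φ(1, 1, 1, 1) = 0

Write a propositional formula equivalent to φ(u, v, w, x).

φ(u, v, w, x) = ((~u & v) & w) & ~x

φ is 1 on exactly one input, (0,1,1,0), whose minterm is ¬u·v·w·¬x. So φ is just that conjunction.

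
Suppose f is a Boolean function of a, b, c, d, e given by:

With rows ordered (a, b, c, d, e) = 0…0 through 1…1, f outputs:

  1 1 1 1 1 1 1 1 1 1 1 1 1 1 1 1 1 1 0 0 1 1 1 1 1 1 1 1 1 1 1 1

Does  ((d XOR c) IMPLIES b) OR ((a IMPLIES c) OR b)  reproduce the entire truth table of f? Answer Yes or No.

Yes

Check the formula against f row by row:
  a=0, b=0, c=0, d=0, e=0: formula gives 1, f = 1 ✓
  a=0, b=0, c=0, d=0, e=1: formula gives 1, f = 1 ✓
  a=0, b=0, c=0, d=1, e=0: formula gives 1, f = 1 ✓
  a=0, b=0, c=0, d=1, e=1: formula gives 1, f = 1 ✓
  … (the remaining 28 rows also agree.)
Every row agrees, so the formula is equivalent.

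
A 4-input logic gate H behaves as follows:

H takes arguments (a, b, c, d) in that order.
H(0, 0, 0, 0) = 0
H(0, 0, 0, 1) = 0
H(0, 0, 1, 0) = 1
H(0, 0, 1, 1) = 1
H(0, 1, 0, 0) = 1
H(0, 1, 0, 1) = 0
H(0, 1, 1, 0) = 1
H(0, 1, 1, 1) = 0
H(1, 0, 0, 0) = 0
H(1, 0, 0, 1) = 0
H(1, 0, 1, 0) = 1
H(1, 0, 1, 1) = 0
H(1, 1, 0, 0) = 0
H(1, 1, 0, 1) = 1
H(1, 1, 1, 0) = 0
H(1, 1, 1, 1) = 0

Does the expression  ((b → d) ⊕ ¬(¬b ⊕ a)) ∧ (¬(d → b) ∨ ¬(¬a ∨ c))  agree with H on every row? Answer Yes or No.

No

Test each input against both H and the formula:
  a=0, b=0, c=0, d=0: formula gives 0, H = 0 ✓
  a=0, b=0, c=0, d=1: formula gives 1, but H = 0 ✗
Row (0,0,0,1) is a counterexample, so the formula is not equivalent to H.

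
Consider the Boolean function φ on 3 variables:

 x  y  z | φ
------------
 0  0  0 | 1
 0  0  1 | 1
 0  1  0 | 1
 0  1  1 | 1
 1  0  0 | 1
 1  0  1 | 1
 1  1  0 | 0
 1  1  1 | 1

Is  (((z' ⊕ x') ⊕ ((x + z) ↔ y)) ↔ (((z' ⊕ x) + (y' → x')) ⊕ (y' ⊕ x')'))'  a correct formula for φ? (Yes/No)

Yes

Check the formula against φ row by row:
  x=0, y=0, z=0: formula gives 1, φ = 1 ✓
  x=0, y=0, z=1: formula gives 1, φ = 1 ✓
  x=0, y=1, z=0: formula gives 1, φ = 1 ✓
  x=0, y=1, z=1: formula gives 1, φ = 1 ✓
  x=1, y=0, z=0: formula gives 1, φ = 1 ✓
  … (the remaining 3 rows also agree.)
All 8 rows match — the expression computes φ exactly.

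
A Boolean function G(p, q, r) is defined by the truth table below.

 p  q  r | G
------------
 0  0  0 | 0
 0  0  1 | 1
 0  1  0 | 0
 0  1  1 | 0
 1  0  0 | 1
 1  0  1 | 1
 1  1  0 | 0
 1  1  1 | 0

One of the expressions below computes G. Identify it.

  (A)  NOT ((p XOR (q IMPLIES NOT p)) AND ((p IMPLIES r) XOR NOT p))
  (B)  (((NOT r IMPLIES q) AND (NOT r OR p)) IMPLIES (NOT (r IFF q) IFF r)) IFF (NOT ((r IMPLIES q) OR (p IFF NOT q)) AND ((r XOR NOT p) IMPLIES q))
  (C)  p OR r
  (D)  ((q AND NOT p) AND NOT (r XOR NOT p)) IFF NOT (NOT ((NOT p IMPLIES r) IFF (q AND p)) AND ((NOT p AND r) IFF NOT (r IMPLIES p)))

(A) disagrees with G on (0,0,0) (formula → 1, table → 0); rule it out.
(B) disagrees with G on (0,1,0) (formula → 1, table → 0); rule it out.
(C) disagrees with G on (0,1,1) (formula → 1, table → 0); rule it out.
That leaves (D). Evaluating it on every row reproduces the table of G exactly.

D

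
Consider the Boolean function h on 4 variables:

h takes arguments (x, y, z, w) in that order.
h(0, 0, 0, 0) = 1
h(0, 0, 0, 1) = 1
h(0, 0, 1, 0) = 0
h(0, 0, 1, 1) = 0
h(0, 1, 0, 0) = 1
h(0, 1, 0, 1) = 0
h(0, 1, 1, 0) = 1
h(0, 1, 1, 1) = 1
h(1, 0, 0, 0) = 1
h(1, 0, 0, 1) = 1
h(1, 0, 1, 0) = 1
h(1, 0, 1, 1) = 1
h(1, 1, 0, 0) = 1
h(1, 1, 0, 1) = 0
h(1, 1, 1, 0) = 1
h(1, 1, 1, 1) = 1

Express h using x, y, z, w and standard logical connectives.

h is 0 on only 4 rows — (0,0,1,0), (0,0,1,1), (0,1,0,1), (1,1,0,1). Writing each as a minterm (¬x·¬y·z·¬w, ¬x·¬y·z·w, ¬x·y·¬z·w, x·y·¬z·w) and OR-ing them characterizes exactly where h=0, so h is the negation of that disjunction.

h(x, y, z, w) = NOT ((((((NOT x AND NOT y) AND z) AND NOT w) OR (((NOT x AND NOT y) AND z) AND w)) OR (((NOT x AND y) AND NOT z) AND w)) OR (((x AND y) AND NOT z) AND w))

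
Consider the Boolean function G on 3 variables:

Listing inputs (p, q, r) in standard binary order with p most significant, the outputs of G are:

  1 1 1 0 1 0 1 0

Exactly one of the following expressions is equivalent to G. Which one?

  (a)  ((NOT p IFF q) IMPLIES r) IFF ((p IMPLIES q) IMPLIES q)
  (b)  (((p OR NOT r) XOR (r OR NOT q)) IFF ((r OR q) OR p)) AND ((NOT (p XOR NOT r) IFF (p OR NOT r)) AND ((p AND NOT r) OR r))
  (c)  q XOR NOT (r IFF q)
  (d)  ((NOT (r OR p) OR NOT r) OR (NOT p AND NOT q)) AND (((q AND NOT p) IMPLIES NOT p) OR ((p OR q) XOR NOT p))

(a) fails at (0,0,0): the formula yields 0, G is 1.
(b) fails at (0,0,0): the formula yields 0, G is 1.
(c) fails at (0,0,0): the formula yields 0, G is 1.
(d) is the remaining candidate, and it agrees with G on all 8 inputs.

d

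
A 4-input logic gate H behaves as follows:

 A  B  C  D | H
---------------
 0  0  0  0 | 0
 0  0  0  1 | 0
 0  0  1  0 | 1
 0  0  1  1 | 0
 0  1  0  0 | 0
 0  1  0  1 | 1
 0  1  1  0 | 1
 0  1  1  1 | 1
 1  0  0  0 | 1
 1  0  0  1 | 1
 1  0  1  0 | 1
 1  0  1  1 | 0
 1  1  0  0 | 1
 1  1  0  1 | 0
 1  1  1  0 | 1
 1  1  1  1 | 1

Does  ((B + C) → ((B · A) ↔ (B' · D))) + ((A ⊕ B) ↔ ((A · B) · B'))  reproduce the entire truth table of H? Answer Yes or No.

Check the formula against H row by row:
  A=0, B=0, C=0, D=0: formula gives 1, but H = 0 ✗
Row (0,0,0,0) is a counterexample, so the formula is not equivalent to H.

No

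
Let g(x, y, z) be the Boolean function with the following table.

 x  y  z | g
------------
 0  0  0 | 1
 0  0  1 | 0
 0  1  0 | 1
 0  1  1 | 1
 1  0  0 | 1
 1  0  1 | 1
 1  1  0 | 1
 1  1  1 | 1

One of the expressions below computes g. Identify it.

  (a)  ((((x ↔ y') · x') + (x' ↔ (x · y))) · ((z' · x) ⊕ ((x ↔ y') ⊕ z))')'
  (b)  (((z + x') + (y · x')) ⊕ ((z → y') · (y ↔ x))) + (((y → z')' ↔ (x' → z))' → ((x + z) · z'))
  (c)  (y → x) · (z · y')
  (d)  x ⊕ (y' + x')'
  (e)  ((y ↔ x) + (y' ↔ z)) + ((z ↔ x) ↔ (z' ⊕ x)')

b

(a): at (0,0,1) it gives 1, but g = 0 — eliminated.
(c): at (0,0,0) it gives 0, but g = 1 — eliminated.
(d): at (0,0,0) it gives 0, but g = 1 — eliminated.
(e): at (0,0,1) it gives 1, but g = 0 — eliminated.
(b) is the remaining candidate, and it agrees with g on all 8 inputs.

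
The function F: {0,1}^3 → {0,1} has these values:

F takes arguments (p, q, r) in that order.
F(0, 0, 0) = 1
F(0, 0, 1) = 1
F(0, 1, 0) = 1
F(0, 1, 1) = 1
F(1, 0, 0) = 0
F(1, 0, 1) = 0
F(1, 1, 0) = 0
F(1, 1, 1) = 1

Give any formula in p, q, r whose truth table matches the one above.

F(p, q, r) = ¬((((p ∧ ¬q) ∧ ¬r) ∨ ((p ∧ ¬q) ∧ r)) ∨ ((p ∧ q) ∧ ¬r))

The 0-rows are (1,0,0), (1,0,1), (1,1,0). Take each as a conjunction (p·¬q·¬r, p·¬q·r, p·q·¬r), form their disjunction, and complement — that gives a formula that is 1 everywhere F is.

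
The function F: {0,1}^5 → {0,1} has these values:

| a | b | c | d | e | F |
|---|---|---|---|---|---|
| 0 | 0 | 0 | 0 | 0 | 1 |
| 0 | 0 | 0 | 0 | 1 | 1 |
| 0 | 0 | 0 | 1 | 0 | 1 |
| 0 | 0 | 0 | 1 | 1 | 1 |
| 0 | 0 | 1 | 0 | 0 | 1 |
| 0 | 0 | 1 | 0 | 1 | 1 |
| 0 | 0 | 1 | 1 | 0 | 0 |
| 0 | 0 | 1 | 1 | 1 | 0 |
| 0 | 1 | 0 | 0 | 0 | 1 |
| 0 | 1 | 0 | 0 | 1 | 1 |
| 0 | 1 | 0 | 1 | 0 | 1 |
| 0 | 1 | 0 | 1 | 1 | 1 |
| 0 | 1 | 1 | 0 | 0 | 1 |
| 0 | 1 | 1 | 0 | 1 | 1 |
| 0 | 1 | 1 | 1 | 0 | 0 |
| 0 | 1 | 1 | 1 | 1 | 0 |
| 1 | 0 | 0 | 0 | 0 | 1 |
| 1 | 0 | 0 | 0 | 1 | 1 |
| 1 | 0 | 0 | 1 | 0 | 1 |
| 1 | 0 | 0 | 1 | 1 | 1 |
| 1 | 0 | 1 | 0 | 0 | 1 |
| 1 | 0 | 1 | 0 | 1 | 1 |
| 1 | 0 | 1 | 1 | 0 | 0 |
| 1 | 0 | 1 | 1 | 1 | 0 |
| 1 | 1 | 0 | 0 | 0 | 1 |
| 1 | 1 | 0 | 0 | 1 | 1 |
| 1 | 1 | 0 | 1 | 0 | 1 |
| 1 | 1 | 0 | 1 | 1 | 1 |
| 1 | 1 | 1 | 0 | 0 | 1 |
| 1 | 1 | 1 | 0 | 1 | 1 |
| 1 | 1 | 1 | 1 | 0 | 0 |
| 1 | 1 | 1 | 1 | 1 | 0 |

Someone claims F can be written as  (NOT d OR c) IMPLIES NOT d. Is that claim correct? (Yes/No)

Test each input against both F and the formula:
  a=0, b=0, c=0, d=0, e=0: formula gives 1, F = 1 ✓
  a=0, b=0, c=0, d=0, e=1: formula gives 1, F = 1 ✓
  a=0, b=0, c=0, d=1, e=0: formula gives 1, F = 1 ✓
  a=0, b=0, c=0, d=1, e=1: formula gives 1, F = 1 ✓
  … (the remaining 28 rows also agree.)
All 32 rows match — the expression computes F exactly.

Yes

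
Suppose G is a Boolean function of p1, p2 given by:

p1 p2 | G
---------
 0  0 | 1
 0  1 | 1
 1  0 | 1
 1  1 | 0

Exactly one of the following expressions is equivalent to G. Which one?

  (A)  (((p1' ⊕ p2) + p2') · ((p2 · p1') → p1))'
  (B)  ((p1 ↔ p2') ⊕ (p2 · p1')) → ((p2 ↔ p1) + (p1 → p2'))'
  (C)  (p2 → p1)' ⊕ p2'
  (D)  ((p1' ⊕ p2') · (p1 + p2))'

(A) fails at (0,0): the formula yields 0, G is 1.
(B) fails at (1,0): the formula yields 0, G is 1.
(D) fails at (0,1): the formula yields 0, G is 1.
That leaves (C). Evaluating it on every row reproduces the table of G exactly.

C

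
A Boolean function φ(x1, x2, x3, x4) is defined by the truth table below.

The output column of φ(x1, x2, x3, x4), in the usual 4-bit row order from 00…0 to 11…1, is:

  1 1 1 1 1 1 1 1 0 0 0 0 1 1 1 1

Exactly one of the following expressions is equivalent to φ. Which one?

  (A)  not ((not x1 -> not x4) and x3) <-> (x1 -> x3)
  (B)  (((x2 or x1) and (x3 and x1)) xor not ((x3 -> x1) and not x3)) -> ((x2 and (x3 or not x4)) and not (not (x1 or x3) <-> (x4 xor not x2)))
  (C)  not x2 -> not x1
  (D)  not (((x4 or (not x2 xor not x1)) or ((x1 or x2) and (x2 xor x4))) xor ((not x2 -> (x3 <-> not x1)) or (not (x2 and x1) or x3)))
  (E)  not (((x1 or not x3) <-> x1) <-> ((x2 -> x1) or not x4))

C

(A): at (0,0,1,0) it gives 0, but φ = 1 — eliminated.
(B): at (0,0,1,0) it gives 0, but φ = 1 — eliminated.
(D): at (0,0,0,0) it gives 0, but φ = 1 — eliminated.
(E): at (0,0,1,0) it gives 0, but φ = 1 — eliminated.
That leaves (C). Evaluating it on every row reproduces the table of φ exactly.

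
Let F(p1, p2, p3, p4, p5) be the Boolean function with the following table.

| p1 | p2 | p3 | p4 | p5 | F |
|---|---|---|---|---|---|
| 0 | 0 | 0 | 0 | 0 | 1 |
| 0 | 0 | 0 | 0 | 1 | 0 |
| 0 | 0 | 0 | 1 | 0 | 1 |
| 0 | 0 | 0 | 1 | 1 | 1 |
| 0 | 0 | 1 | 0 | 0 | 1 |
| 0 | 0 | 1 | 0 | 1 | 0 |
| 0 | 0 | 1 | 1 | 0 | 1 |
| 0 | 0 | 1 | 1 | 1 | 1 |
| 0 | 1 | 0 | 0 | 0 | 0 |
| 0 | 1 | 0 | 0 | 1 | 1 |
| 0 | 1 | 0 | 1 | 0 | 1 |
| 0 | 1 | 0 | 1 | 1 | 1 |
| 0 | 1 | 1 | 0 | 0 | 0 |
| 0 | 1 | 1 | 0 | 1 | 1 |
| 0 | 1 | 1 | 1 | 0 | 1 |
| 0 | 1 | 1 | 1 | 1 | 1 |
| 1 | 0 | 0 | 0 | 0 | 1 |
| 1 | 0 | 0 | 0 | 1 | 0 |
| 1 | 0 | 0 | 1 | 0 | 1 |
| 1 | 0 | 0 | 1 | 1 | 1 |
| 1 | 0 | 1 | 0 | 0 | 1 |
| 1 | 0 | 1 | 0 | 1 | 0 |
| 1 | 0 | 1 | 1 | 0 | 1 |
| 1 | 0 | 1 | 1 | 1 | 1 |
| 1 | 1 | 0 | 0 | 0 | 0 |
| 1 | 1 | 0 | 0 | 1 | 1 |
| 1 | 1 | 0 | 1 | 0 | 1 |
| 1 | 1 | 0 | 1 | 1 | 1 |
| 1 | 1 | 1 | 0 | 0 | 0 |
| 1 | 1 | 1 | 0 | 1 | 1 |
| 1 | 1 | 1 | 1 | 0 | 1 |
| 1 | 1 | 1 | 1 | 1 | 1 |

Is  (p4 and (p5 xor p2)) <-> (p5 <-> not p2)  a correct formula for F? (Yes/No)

Check the formula against F row by row:
  p1=0, p2=0, p3=0, p4=0, p5=0: formula gives 1, F = 1 ✓
  p1=0, p2=0, p3=0, p4=0, p5=1: formula gives 0, F = 0 ✓
  p1=0, p2=0, p3=0, p4=1, p5=0: formula gives 1, F = 1 ✓
  p1=0, p2=0, p3=0, p4=1, p5=1: formula gives 1, F = 1 ✓
  …and likewise for the remaining 28 rows.
Every row agrees, so the formula is equivalent.

Yes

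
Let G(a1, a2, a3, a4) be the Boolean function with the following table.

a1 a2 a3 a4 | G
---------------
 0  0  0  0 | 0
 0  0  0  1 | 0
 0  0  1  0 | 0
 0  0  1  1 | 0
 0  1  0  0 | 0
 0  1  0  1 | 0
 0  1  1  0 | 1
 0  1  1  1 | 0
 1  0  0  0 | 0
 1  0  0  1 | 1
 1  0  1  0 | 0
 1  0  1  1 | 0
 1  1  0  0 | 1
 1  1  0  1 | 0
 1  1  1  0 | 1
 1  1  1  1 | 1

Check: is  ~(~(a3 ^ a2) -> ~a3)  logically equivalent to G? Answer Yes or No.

Test each input against both G and the formula:
  a1=0, a2=0, a3=0, a4=0: formula gives 0, G = 0 ✓
  a1=0, a2=0, a3=0, a4=1: formula gives 0, G = 0 ✓
  a1=0, a2=0, a3=1, a4=0: formula gives 0, G = 0 ✓
  a1=0, a2=0, a3=1, a4=1: formula gives 0, G = 0 ✓
  …
  a1=0, a2=1, a3=1, a4=1: formula gives 1, but G = 0 ✗
A single disagreement suffices: at (0,1,1,1) they differ, so the formula does not compute G.

No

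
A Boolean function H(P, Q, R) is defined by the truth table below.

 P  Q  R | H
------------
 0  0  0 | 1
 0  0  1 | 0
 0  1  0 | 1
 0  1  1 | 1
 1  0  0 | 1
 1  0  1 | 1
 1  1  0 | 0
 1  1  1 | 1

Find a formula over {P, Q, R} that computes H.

H(P, Q, R) = not (((not P and not Q) and R) or ((P and Q) and not R))

The 0-rows are (0,0,1), (1,1,0). Take each as a conjunction (¬P·¬Q·R, P·Q·¬R), form their disjunction, and complement — that gives a formula that is 1 everywhere H is.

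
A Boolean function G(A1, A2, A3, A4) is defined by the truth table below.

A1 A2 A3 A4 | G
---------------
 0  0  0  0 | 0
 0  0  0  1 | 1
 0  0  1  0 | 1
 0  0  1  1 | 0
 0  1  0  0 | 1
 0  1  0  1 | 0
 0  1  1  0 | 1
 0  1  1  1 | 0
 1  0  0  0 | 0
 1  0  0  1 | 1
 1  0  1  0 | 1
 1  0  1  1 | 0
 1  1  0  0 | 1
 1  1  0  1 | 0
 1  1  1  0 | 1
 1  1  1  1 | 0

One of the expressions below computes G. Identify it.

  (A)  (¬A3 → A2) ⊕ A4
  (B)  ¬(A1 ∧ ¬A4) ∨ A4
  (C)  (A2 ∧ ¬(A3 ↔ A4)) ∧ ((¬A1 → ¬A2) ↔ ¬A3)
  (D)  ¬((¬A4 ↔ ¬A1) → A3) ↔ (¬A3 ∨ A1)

(B) disagrees with G on (0,0,0,0) (formula → 1, table → 0); rule it out.
(C) disagrees with G on (0,0,0,1) (formula → 0, table → 1); rule it out.
(D) disagrees with G on (0,0,0,0) (formula → 1, table → 0); rule it out.
That leaves (A). Evaluating it on every row reproduces the table of G exactly.

A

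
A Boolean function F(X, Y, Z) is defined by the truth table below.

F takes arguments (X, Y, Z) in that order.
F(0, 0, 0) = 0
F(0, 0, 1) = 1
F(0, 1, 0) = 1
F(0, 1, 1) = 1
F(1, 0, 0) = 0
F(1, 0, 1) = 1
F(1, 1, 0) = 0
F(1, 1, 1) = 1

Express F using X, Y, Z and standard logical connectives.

There are just 3 zero rows: (0,0,0), (1,0,0), (1,1,0). Their minterms are ¬X·¬Y·¬Z, X·¬Y·¬Z, X·Y·¬Z; the OR of those covers precisely the 0-outputs, and negating it yields F.

F(X, Y, Z) = NOT ((((NOT X AND NOT Y) AND NOT Z) OR ((X AND NOT Y) AND NOT Z)) OR ((X AND Y) AND NOT Z))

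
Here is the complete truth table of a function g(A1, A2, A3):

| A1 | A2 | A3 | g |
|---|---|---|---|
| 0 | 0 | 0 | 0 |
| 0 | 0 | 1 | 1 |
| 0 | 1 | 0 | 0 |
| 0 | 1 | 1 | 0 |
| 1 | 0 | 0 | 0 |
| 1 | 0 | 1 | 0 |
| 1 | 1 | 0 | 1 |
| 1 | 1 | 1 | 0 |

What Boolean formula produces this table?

g(A1, A2, A3) = ((NOT A1 AND NOT A2) AND A3) OR ((A1 AND A2) AND NOT A3)

g=1 on 2 inputs: (0,0,1), (1,1,0). Reading each as a conjunction of literals (¬A1·¬A2·A3, A1·A2·¬A3) and taking the OR gives the canonical DNF.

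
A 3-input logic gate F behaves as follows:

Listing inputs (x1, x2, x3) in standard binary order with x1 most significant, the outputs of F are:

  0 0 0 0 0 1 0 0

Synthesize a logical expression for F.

F is 1 on exactly one input, (1,0,1), whose minterm is x1·¬x2·x3. So F is just that conjunction.

F(x1, x2, x3) = (x1 ∧ ¬x2) ∧ x3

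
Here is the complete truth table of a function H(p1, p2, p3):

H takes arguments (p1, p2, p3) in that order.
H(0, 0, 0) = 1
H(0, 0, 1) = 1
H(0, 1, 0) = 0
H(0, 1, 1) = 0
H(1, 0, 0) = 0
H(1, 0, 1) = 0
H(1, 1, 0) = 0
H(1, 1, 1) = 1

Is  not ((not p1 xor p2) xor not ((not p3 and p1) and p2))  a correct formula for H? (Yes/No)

Yes

Test each input against both H and the formula:
  p1=0, p2=0, p3=0: formula gives 1, H = 1 ✓
  p1=0, p2=0, p3=1: formula gives 1, H = 1 ✓
  p1=0, p2=1, p3=0: formula gives 0, H = 0 ✓
  p1=0, p2=1, p3=1: formula gives 0, H = 0 ✓
  p1=1, p2=0, p3=0: formula gives 0, H = 0 ✓
  …and likewise for the remaining 3 rows.
Every row agrees, so the formula is equivalent.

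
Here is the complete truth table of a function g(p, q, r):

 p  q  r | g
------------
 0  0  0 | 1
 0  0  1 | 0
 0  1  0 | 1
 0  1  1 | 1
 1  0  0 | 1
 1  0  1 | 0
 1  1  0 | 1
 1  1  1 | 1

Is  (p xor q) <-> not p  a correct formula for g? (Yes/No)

No

Test each input against both g and the formula:
  p=0, q=0, r=0: formula gives 0, but g = 1 ✗
A single disagreement suffices: at (0,0,0) they differ, so the formula does not compute g.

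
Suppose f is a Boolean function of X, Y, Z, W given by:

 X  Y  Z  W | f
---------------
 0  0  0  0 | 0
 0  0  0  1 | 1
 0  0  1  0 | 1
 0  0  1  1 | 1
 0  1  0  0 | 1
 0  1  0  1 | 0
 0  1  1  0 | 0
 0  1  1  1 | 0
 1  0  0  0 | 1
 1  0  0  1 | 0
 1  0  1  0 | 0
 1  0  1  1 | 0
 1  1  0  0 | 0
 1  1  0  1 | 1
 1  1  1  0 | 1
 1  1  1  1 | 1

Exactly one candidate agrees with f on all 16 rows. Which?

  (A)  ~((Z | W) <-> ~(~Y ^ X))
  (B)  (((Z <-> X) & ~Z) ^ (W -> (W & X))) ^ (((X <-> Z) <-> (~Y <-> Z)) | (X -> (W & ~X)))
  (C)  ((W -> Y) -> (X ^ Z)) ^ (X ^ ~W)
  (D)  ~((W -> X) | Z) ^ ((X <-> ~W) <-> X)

A

(B) disagrees with f on (0,0,0,0) (formula → 1, table → 0); rule it out.
(C) disagrees with f on (0,0,0,0) (formula → 1, table → 0); rule it out.
(D) disagrees with f on (0,0,0,0) (formula → 1, table → 0); rule it out.
Only (A) survives; checking it on all 16 rows confirms it matches f.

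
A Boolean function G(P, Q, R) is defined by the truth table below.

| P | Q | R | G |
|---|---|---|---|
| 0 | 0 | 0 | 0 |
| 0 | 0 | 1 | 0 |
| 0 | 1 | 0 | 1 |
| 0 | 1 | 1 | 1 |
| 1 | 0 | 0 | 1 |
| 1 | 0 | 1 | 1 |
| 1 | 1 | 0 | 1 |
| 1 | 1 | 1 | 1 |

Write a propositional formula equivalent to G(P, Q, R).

The 0-rows are (0,0,0), (0,0,1). Take each as a conjunction (¬P·¬Q·¬R, ¬P·¬Q·R), form their disjunction, and complement — that gives a formula that is 1 everywhere G is.

G(P, Q, R) = not (((not P and not Q) and not R) or ((not P and not Q) and R))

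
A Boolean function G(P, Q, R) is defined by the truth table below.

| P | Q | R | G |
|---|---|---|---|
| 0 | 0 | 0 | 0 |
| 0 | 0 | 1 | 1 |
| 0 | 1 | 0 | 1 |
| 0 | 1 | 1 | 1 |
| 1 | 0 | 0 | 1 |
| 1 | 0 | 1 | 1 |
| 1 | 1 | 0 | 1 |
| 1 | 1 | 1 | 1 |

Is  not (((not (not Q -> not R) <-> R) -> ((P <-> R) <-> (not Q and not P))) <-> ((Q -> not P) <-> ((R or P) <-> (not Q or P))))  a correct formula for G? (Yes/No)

Evaluate not (((not (not Q -> not R) <-> R) -> ((P <-> R) <-> (not Q and not P))) <-> ((Q -> not P) <-> ((R or P) <-> (not Q or P)))) on each row and compare to G:
  P=0, Q=0, R=0: formula gives 1, but G = 0 ✗
Row (0,0,0) is a counterexample, so the formula is not equivalent to G.

No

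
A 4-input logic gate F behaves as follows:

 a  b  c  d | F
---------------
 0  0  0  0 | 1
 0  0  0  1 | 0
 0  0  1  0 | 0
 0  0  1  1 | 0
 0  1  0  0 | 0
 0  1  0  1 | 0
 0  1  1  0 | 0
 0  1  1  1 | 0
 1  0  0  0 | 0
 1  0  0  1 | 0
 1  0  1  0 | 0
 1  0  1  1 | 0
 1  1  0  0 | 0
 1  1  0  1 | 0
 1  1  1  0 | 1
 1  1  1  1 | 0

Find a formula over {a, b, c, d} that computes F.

F=1 on 2 inputs: (0,0,0,0), (1,1,1,0). Reading each as a conjunction of literals (¬a·¬b·¬c·¬d, a·b·c·¬d) and taking the OR gives the canonical DNF.

F(a, b, c, d) = (((not a and not b) and not c) and not d) or (((a and b) and c) and not d)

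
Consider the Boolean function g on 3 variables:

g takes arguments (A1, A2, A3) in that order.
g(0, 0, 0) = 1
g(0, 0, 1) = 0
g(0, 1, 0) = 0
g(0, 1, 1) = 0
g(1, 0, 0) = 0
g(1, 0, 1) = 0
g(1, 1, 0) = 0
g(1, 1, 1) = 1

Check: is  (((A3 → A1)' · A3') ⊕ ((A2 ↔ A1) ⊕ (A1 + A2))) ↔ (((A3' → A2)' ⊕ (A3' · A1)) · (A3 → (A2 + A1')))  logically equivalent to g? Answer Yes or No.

Test each input against both g and the formula:
  A1=0, A2=0, A3=0: formula gives 1, g = 1 ✓
  A1=0, A2=0, A3=1: formula gives 0, g = 0 ✓
  A1=0, A2=1, A3=0: formula gives 0, g = 0 ✓
  A1=0, A2=1, A3=1: formula gives 0, g = 0 ✓
  A1=1, A2=0, A3=0: formula gives 0, g = 0 ✓
  … (the remaining 3 rows also agree.)
No disagreement on any input; they are logically equivalent.

Yes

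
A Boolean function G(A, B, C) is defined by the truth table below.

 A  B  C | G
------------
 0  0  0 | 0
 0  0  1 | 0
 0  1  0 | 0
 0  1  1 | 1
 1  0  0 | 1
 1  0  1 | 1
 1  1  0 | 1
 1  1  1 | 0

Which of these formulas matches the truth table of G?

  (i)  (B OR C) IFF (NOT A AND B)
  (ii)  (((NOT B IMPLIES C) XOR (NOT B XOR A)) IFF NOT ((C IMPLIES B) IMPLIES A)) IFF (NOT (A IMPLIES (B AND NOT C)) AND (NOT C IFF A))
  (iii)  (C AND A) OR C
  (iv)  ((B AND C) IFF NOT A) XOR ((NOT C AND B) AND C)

iv

(i) fails at (0,0,0): the formula yields 1, G is 0.
(ii) fails at (0,1,1): the formula yields 0, G is 1.
(iii) fails at (0,0,1): the formula yields 1, G is 0.
That leaves (iv). Evaluating it on every row reproduces the table of G exactly.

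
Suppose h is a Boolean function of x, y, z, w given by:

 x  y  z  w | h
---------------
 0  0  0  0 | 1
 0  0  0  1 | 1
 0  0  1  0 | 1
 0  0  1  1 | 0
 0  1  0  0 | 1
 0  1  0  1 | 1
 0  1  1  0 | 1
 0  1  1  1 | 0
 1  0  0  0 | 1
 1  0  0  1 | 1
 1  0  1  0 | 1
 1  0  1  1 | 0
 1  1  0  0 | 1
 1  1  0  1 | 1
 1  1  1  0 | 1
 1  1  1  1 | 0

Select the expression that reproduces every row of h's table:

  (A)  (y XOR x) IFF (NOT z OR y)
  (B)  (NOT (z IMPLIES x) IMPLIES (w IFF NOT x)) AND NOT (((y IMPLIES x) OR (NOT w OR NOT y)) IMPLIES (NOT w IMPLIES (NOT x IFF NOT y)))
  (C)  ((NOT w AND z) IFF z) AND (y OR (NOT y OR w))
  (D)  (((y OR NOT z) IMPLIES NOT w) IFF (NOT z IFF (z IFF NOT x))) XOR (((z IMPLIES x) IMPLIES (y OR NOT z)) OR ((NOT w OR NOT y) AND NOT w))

(A): at (0,0,0,0) it gives 0, but h = 1 — eliminated.
(B): at (0,0,0,0) it gives 0, but h = 1 — eliminated.
(D): at (0,0,0,1) it gives 0, but h = 1 — eliminated.
That leaves (C). Evaluating it on every row reproduces the table of h exactly.

C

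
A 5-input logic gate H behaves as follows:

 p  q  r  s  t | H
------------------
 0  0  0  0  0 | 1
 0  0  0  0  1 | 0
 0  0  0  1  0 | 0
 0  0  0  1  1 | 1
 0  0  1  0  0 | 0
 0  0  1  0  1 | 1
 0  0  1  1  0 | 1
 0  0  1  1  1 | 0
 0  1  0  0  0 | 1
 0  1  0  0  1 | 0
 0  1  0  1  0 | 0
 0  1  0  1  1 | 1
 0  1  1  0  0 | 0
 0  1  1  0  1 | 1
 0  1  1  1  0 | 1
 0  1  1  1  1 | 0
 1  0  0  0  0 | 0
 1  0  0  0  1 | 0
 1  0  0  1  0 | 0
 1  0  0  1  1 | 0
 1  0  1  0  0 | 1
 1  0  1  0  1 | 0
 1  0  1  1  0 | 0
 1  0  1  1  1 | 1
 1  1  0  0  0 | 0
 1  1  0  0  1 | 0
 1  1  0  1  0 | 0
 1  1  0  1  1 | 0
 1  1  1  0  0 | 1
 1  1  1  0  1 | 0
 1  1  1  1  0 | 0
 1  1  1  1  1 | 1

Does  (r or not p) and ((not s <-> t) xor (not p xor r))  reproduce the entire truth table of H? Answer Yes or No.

Yes

Test each input against both H and the formula:
  p=0, q=0, r=0, s=0, t=0: formula gives 1, H = 1 ✓
  p=0, q=0, r=0, s=0, t=1: formula gives 0, H = 0 ✓
  p=0, q=0, r=0, s=1, t=0: formula gives 0, H = 0 ✓
  p=0, q=0, r=0, s=1, t=1: formula gives 1, H = 1 ✓
  … (the remaining 28 rows also agree.)
All 32 rows match — the expression computes H exactly.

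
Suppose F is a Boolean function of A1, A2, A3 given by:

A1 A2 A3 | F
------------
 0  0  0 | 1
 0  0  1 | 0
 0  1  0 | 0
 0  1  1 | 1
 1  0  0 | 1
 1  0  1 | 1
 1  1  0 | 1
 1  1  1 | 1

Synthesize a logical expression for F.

F is 0 on only 2 rows — (0,0,1), (0,1,0). Writing each as a minterm (¬A1·¬A2·A3, ¬A1·A2·¬A3) and OR-ing them characterizes exactly where F=0, so F is the negation of that disjunction.

F(A1, A2, A3) = ~(((~A1 & ~A2) & A3) | ((~A1 & A2) & ~A3))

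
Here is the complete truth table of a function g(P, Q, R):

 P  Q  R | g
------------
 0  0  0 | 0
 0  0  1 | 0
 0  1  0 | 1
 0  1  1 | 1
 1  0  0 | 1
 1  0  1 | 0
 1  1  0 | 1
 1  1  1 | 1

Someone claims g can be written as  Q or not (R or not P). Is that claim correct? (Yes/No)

Test each input against both g and the formula:
  P=0, Q=0, R=0: formula gives 0, g = 0 ✓
  P=0, Q=0, R=1: formula gives 0, g = 0 ✓
  P=0, Q=1, R=0: formula gives 1, g = 1 ✓
  P=0, Q=1, R=1: formula gives 1, g = 1 ✓
  P=1, Q=0, R=0: formula gives 1, g = 1 ✓
  …and likewise for the remaining 3 rows.
Every row agrees, so the formula is equivalent.

Yes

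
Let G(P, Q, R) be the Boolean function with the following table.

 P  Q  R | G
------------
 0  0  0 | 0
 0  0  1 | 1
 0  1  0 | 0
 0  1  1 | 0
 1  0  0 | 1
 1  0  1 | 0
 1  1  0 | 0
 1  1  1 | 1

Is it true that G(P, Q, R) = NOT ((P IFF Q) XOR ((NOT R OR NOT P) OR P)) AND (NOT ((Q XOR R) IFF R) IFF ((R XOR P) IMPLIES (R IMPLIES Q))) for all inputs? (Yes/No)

Test each input against both G and the formula:
  P=0, Q=0, R=0: formula gives 0, G = 0 ✓
  P=0, Q=0, R=1: formula gives 1, G = 1 ✓
  P=0, Q=1, R=0: formula gives 0, G = 0 ✓
  P=0, Q=1, R=1: formula gives 0, G = 0 ✓
  P=1, Q=0, R=0: formula gives 0, but G = 1 ✗
Row (1,0,0) is a counterexample, so the formula is not equivalent to G.

No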